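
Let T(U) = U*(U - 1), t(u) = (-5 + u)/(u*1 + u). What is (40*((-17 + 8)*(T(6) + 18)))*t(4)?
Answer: 2160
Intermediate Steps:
t(u) = (-5 + u)/(2*u) (t(u) = (-5 + u)/(u + u) = (-5 + u)/((2*u)) = (-5 + u)*(1/(2*u)) = (-5 + u)/(2*u))
T(U) = U*(-1 + U)
(40*((-17 + 8)*(T(6) + 18)))*t(4) = (40*((-17 + 8)*(6*(-1 + 6) + 18)))*((½)*(-5 + 4)/4) = (40*(-9*(6*5 + 18)))*((½)*(¼)*(-1)) = (40*(-9*(30 + 18)))*(-⅛) = (40*(-9*48))*(-⅛) = (40*(-432))*(-⅛) = -17280*(-⅛) = 2160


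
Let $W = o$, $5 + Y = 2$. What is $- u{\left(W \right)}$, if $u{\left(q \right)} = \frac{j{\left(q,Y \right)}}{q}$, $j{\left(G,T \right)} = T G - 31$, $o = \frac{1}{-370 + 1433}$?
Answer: $32956$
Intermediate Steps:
$Y = -3$ ($Y = -5 + 2 = -3$)
$o = \frac{1}{1063} \approx 0.00094073$
$W = \frac{1}{1063} \approx 0.00094073$
$j{\left(G,T \right)} = -31 + G T$ ($j{\left(G,T \right)} = G T - 31 = -31 + G T$)
$u{\left(q \right)} = \frac{-31 - 3 q}{q}$ ($u{\left(q \right)} = \frac{-31 + q \left(-3\right)}{q} = \frac{-31 - 3 q}{q}$)
$- u{\left(W \right)} = - (-3 - 31 \frac{1}{\frac{1}{1063}}) = - (-3 - 32953) = \left(-1\right) \left(-32956\right) = 32956$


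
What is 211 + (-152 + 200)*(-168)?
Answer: -7853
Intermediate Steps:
211 + (-152 + 200)*(-168) = 211 + 48*(-168) = 211 - 8064 = -7853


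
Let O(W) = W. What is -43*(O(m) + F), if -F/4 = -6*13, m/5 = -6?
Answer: -12126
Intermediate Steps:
m = -30 (m = 5*(-6) = -30)
F = 312 (F = -(-24)*13 = -4*(-78) = 312)
-43*(O(m) + F) = -43*(-30 + 312) = -43*282 = -12126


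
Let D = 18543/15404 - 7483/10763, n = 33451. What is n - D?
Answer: 5545865762475/165793252 ≈ 33451.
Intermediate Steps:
D = 84310177/165793252 (D = 18543*(1/15404) - 7483*1/10763 = 18543/15404 - 7483/10763 = 84310177/165793252 ≈ 0.50853)
n - D = 33451 - 1*84310177/165793252 = 33451 - 84310177/165793252 = 5545865762475/165793252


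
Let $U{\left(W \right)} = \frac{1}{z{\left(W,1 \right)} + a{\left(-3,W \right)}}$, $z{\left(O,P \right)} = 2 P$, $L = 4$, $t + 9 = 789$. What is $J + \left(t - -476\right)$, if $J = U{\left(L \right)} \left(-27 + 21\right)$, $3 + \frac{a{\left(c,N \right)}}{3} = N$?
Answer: $\frac{6274}{5} \approx 1254.8$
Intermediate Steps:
$t = 780$ ($t = -9 + 789 = 780$)
$a{\left(c,N \right)} = -9 + 3 N$
$U{\left(W \right)} = \frac{1}{-7 + 3 W}$ ($U{\left(W \right)} = \frac{1}{2 \cdot 1 + \left(-9 + 3 W\right)} = \frac{1}{2 + \left(-9 + 3 W\right)} = \frac{1}{-7 + 3 W}$)
$J = - \frac{6}{5}$ ($J = \frac{-27 + 21}{-7 + 3 \cdot 4} = \frac{1}{-7 + 12} \left(-6\right) = \frac{1}{5} \left(-6\right) = - \frac{6}{5} \approx -1.2$)
$J + \left(t - -476\right) = - \frac{6}{5} + \left(780 - -476\right) = - \frac{6}{5} + \left(780 + 476\right) = - \frac{6}{5} + 1256 = \frac{6274}{5}$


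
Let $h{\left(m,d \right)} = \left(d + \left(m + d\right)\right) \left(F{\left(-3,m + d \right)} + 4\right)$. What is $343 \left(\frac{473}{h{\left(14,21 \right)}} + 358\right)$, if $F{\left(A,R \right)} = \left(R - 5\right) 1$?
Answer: $\frac{33423145}{272} \approx 1.2288 \cdot 10^{5}$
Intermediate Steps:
$F{\left(A,R \right)} = -5 + R$ ($F{\left(A,R \right)} = \left(-5 + R\right) 1 = -5 + R$)
$h{\left(m,d \right)} = \left(m + 2 d\right) \left(-1 + d + m\right)$ ($h{\left(m,d \right)} = \left(d + \left(m + d\right)\right) \left(\left(-5 + \left(m + d\right)\right) + 4\right) = \left(d + \left(d + m\right)\right) \left(\left(-5 + \left(d + m\right)\right) + 4\right) = \left(m + 2 d\right) \left(\left(-5 + d + m\right) + 4\right) = \left(m + 2 d\right) \left(-1 + d + m\right)$)
$343 \left(\frac{473}{h{\left(14,21 \right)}} + 358\right) = 343 \left(\frac{473}{14^{2} - 14 - 42 + 2 \cdot 21^{2} + 3 \cdot 21 \cdot 14} + 358\right) = 343 \left(\frac{473}{196 - 14 - 42 + 2 \cdot 441 + 882} + 358\right) = 343 \left(\frac{473}{196 - 14 - 42 + 882 + 882} + 358\right) = 343 \left(\frac{473}{1904} + 358\right) = 343 \cdot \frac{682105}{1904} = \frac{33423145}{272}$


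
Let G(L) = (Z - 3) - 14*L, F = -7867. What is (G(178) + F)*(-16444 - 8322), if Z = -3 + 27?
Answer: 256030908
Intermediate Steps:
Z = 24
G(L) = 21 - 14*L (G(L) = (24 - 3) - 14*L = 21 - 14*L)
(G(178) + F)*(-16444 - 8322) = ((21 - 14*178) - 7867)*(-16444 - 8322) = ((21 - 2492) - 7867)*(-24766) = (-2471 - 7867)*(-24766) = -10338*(-24766) = 256030908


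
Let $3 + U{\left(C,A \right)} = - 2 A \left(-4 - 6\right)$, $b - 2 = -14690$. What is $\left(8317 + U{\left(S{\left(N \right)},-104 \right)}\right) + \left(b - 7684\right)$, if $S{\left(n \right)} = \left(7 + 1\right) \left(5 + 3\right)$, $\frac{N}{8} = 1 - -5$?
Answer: $-16138$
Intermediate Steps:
$N = 48$ ($N = 8 \left(1 - -5\right) = 8 \left(1 + 5\right) = 8 \cdot 6 = 48$)
$S{\left(n \right)} = 64$ ($S{\left(n \right)} = 8 \cdot 8 = 64$)
$b = -14688$ ($b = 2 - 14690 = -14688$)
$U{\left(C,A \right)} = -3 + 20 A$ ($U{\left(C,A \right)} = -3 + - 2 A \left(-4 - 6\right) = -3 + - 2 A \left(-10\right) = -3 + 20 A$)
$\left(8317 + U{\left(S{\left(N \right)},-104 \right)}\right) + \left(b - 7684\right) = \left(8317 + \left(-3 + 20 \left(-104\right)\right)\right) - 22372 = \left(8317 - 2083\right) - 22372 = 6234 - 22372 = -16138$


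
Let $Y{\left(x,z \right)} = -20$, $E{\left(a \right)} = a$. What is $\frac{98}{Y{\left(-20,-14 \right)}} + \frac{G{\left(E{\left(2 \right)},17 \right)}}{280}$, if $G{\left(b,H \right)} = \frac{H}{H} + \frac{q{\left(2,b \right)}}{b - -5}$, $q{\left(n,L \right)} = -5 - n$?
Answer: $- \frac{49}{10} \approx -4.9$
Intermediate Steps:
$G{\left(b,H \right)} = 1 - \frac{7}{5 + b}$ ($G{\left(b,H \right)} = \frac{H}{H} + \frac{-5 - 2}{b - -5} = 1 + \frac{-5 - 2}{b + 5} = 1 - \frac{7}{5 + b}$)
$\frac{98}{Y{\left(-20,-14 \right)}} + \frac{G{\left(E{\left(2 \right)},17 \right)}}{280} = \frac{98}{-20} + \frac{\frac{1}{5 + 2} \left(-2 + 2\right)}{280} = 98 \left(- \frac{1}{20}\right) + \frac{1}{7} \cdot 0 \cdot \frac{1}{280} = - \frac{49}{10} + \frac{1}{7} \cdot 0 \cdot \frac{1}{280} = - \frac{49}{10} + 0 \cdot \frac{1}{280} = - \frac{49}{10} + 0 = - \frac{49}{10}$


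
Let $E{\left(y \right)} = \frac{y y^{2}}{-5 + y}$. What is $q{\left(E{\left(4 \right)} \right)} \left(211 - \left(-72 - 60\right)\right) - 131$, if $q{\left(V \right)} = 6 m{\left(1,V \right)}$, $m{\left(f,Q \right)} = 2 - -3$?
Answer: $10159$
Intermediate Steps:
$m{\left(f,Q \right)} = 5$ ($m{\left(f,Q \right)} = 2 + 3 = 5$)
$E{\left(y \right)} = \frac{y^{3}}{-5 + y}$
$q{\left(V \right)} = 30$ ($q{\left(V \right)} = 6 \cdot 5 = 30$)
$q{\left(E{\left(4 \right)} \right)} \left(211 - \left(-72 - 60\right)\right) - 131 = 30 \left(211 - \left(-72 - 60\right)\right) - 131 = 30 \left(211 - -132\right) - 131 = 30 \left(211 + 132\right) - 131 = 30 \cdot 343 - 131 = 10290 - 131 = 10159$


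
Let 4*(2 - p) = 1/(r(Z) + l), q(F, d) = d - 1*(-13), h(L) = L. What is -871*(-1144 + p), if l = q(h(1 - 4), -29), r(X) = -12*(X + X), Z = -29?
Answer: 2705535911/2720 ≈ 9.9468e+5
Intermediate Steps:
r(X) = -24*X
q(F, d) = 13 + d (q(F, d) = d + 13 = 13 + d)
l = -16 (l = 13 - 29 = -16)
p = 5439/2720 (p = 2 - 1/(4*(-24*(-29) - 16)) = 2 - 1/(4*(696 - 16)) = 2 - ¼/680 = 2 - ¼*1/680 = 2 - 1/2720 = 5439/2720 ≈ 1.9996)
-871*(-1144 + p) = -871*(-1144 + 5439/2720) = -871*(-3106241/2720) = 2705535911/2720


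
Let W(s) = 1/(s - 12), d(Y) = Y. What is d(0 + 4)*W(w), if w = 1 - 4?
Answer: -4/15 ≈ -0.26667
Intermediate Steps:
w = -3
W(s) = 1/(-12 + s)
d(0 + 4)*W(w) = (0 + 4)/(-12 - 3) = 4/(-15) = 4*(-1/15) = -4/15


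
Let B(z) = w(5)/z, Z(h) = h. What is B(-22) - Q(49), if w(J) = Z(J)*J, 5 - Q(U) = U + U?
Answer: 2021/22 ≈ 91.864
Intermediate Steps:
Q(U) = 5 - 2*U (Q(U) = 5 - (U + U) = 5 - 2*U)
w(J) = J² (w(J) = J*J = J²)
B(z) = 25/z (B(z) = 5²/z = 25/z)
B(-22) - Q(49) = 25/(-22) - (5 - 2*49) = 25*(-1/22) - (5 - 98) = -25/22 - 1*(-93) = -25/22 + 93 = 2021/22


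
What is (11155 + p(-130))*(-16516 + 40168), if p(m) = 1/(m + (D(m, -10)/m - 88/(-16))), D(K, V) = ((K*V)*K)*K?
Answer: 89242959909636/338249 ≈ 2.6384e+8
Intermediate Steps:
D(K, V) = V*K³ (D(K, V) = (V*K²)*K = V*K³)
p(m) = 1/(11/2 + m - 10*m²) (p(m) = 1/(m + ((-10*m³)/m - 88/(-16))) = 1/(m + (-10*m² - 88*(-1/16))) = 1/(m + (-10*m² + 11/2)) = 1/(m + (11/2 - 10*m²)) = 1/(11/2 + m - 10*m²))
(11155 + p(-130))*(-16516 + 40168) = (11155 + 2/(11 - 20*(-130)² + 2*(-130)))*(-16516 + 40168) = (11155 + 2/(11 - 20*16900 - 260))*23652 = (11155 + 2/(11 - 338000 - 260))*23652 = (11155 + 2/(-338249))*23652 = (11155 + 2*(-1/338249))*23652 = (11155 - 2/338249)*23652 = (3773167593/338249)*23652 = 89242959909636/338249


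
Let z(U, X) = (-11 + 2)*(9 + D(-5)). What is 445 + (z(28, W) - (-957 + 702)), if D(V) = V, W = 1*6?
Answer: 664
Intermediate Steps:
W = 6
z(U, X) = -36 (z(U, X) = (-11 + 2)*(9 - 5) = -9*4 = -36)
445 + (z(28, W) - (-957 + 702)) = 445 + (-36 - (-957 + 702)) = 445 + (-36 - 1*(-255)) = 445 + (-36 + 255) = 445 + 219 = 664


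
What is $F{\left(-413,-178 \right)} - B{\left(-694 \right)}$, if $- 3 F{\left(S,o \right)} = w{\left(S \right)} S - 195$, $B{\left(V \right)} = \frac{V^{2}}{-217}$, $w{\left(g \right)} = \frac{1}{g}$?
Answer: $\frac{1487006}{651} \approx 2284.2$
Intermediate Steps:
$B{\left(V \right)} = - \frac{V^{2}}{217}$ ($B{\left(V \right)} = V^{2} \left(- \frac{1}{217}\right) = - \frac{V^{2}}{217}$)
$F{\left(S,o \right)} = \frac{194}{3}$ ($F{\left(S,o \right)} = - \frac{\frac{S}{S} - 195}{3} = - \frac{1 - 195}{3} = \left(- \frac{1}{3}\right) \left(-194\right) = \frac{194}{3}$)
$F{\left(-413,-178 \right)} - B{\left(-694 \right)} = \frac{194}{3} - - \frac{\left(-694\right)^{2}}{217} = \frac{194}{3} - \left(- \frac{1}{217}\right) 481636 = \frac{194}{3} - - \frac{481636}{217} = \frac{194}{3} + \frac{481636}{217} = \frac{1487006}{651}$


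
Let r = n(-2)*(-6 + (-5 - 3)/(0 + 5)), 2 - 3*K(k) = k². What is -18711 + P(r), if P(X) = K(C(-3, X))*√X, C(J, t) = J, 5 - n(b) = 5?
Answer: -18711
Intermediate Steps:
n(b) = 0 (n(b) = 5 - 1*5 = 5 - 5 = 0)
K(k) = ⅔ - k²/3
r = 0 (r = 0*(-6 + (-5 - 3)/(0 + 5)) = 0*(-6 - 8/5) = 0*(-38/5) = 0)
P(X) = -7*√X/3 (P(X) = (⅔ - ⅓*(-3)²)*√X = (⅔ - ⅓*9)*√X = (⅔ - 3)*√X = -7*√X/3)
-18711 + P(r) = -18711 - 7*√0/3 = -18711 - 7/3*0 = -18711 + 0 = -18711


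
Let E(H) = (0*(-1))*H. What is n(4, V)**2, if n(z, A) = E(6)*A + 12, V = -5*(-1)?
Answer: 144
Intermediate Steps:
E(H) = 0 (E(H) = 0*H = 0)
V = 5
n(z, A) = 12 (n(z, A) = 0*A + 12 = 0 + 12 = 12)
n(4, V)**2 = 12**2 = 144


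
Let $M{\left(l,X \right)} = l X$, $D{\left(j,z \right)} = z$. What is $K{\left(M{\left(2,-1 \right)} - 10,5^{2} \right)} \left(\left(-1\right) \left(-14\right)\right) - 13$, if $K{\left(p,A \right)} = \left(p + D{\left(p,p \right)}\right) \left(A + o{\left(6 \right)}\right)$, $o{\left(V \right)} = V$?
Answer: $-10429$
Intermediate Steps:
$M{\left(l,X \right)} = X l$
$K{\left(p,A \right)} = 2 p \left(6 + A\right)$ ($K{\left(p,A \right)} = \left(p + p\right) \left(A + 6\right) = 2 p \left(6 + A\right)$)
$K{\left(M{\left(2,-1 \right)} - 10,5^{2} \right)} \left(\left(-1\right) \left(-14\right)\right) - 13 = 2 \left(\left(-1\right) 2 - 10\right) \left(6 + 5^{2}\right) \left(\left(-1\right) \left(-14\right)\right) - 13 = 2 \left(-2 - 10\right) \left(6 + 25\right) 14 - 13 = 2 \left(-12\right) 31 \cdot 14 - 13 = \left(-744\right) 14 - 13 = -10416 - 13 = -10429$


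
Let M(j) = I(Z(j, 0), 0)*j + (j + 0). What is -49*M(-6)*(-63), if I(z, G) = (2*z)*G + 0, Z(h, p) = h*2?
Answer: -18522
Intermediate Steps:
Z(h, p) = 2*h
I(z, G) = 2*G*z (I(z, G) = 2*G*z + 0 = 2*G*z)
M(j) = j (M(j) = (2*0*(2*j))*j + (j + 0) = 0*j + j = 0 + j = j)
-49*M(-6)*(-63) = -49*(-6)*(-63) = 294*(-63) = -18522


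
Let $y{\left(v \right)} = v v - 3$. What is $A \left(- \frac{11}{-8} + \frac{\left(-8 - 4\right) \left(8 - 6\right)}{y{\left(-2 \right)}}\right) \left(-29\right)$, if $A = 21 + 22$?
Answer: $\frac{225707}{8} \approx 28213.0$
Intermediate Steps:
$y{\left(v \right)} = -3 + v^{2}$ ($y{\left(v \right)} = v^{2} - 3 = -3 + v^{2}$)
$A = 43$
$A \left(- \frac{11}{-8} + \frac{\left(-8 - 4\right) \left(8 - 6\right)}{y{\left(-2 \right)}}\right) \left(-29\right) = 43 \left(- \frac{11}{-8} + \frac{\left(-8 - 4\right) \left(8 - 6\right)}{-3 + \left(-2\right)^{2}}\right) \left(-29\right) = 43 \left(\left(-11\right) \left(- \frac{1}{8}\right) + \frac{\left(-12\right) 2}{-3 + 4}\right) \left(-29\right) = 43 \left(\frac{11}{8} - \frac{24}{1}\right) \left(-29\right) = 43 \left(\frac{11}{8} - 24\right) \left(-29\right) = 43 \left(- \frac{181}{8}\right) \left(-29\right) = \left(- \frac{7783}{8}\right) \left(-29\right) = \frac{225707}{8}$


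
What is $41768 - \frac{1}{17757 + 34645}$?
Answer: $\frac{2188726735}{52402} \approx 41768.0$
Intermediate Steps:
$41768 - \frac{1}{17757 + 34645} = 41768 - \frac{1}{52402} = \frac{2188726735}{52402}$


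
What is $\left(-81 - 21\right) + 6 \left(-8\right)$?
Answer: $-150$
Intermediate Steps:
$\left(-81 - 21\right) + 6 \left(-8\right) = -102 - 48 = -150$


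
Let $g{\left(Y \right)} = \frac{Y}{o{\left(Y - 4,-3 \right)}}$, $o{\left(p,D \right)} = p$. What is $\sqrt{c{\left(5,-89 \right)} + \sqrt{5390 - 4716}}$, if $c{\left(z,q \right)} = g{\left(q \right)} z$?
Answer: $\frac{\sqrt{41385 + 8649 \sqrt{674}}}{93} \approx 5.545$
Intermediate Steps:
$g{\left(Y \right)} = \frac{Y}{-4 + Y}$ ($g{\left(Y \right)} = \frac{Y}{Y - 4} = \frac{Y}{-4 + Y}$)
$c{\left(z,q \right)} = \frac{q z}{-4 + q}$ ($c{\left(z,q \right)} = \frac{q}{-4 + q} z = \frac{q z}{-4 + q}$)
$\sqrt{c{\left(5,-89 \right)} + \sqrt{5390 - 4716}} = \sqrt{\left(-89\right) 5 \frac{1}{-4 - 89} + \sqrt{5390 - 4716}} = \sqrt{\left(-89\right) 5 \frac{1}{-93} + \sqrt{674}} = \sqrt{\left(-89\right) 5 \left(- \frac{1}{93}\right) + \sqrt{674}} = \sqrt{\frac{445}{93} + \sqrt{674}}$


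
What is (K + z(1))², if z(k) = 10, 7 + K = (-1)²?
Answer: 16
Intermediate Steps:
K = -6 (K = -7 + (-1)² = -7 + 1 = -6)
(K + z(1))² = (-6 + 10)² = 4² = 16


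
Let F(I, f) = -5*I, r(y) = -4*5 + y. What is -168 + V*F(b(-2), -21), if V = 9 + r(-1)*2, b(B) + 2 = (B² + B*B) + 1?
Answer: 987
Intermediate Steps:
r(y) = -20 + y
b(B) = -1 + 2*B² (b(B) = -2 + ((B² + B*B) + 1) = -2 + ((B² + B²) + 1) = -2 + (2*B² + 1) = -2 + (1 + 2*B²) = -1 + 2*B²)
V = -33 (V = 9 + (-20 - 1)*2 = 9 - 21*2 = 9 - 42 = -33)
-168 + V*F(b(-2), -21) = -168 - (-165)*(-1 + 2*(-2)²) = -168 - (-165)*(-1 + 2*4) = -168 - (-165)*(-1 + 8) = -168 - (-165)*7 = -168 - 33*(-35) = -168 + 1155 = 987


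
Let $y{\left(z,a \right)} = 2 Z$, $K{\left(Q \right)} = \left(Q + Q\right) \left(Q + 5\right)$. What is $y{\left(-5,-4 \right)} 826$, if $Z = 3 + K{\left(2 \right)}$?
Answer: $51212$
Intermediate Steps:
$K{\left(Q \right)} = 2 Q \left(5 + Q\right)$
$Z = 31$ ($Z = 3 + 2 \cdot 2 \left(5 + 2\right) = 3 + 2 \cdot 2 \cdot 7 = 3 + 28 = 31$)
$y{\left(z,a \right)} = 62$ ($y{\left(z,a \right)} = 2 \cdot 31 = 62$)
$y{\left(-5,-4 \right)} 826 = 62 \cdot 826 = 51212$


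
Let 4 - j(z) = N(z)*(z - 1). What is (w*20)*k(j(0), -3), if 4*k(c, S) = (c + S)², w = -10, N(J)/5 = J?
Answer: -50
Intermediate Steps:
N(J) = 5*J
j(z) = 4 - 5*z*(-1 + z) (j(z) = 4 - 5*z*(z - 1) = 4 - 5*z*(-1 + z))
k(c, S) = (S + c)²/4 (k(c, S) = (c + S)²/4 = (S + c)²/4)
(w*20)*k(j(0), -3) = (-10*20)*((-3 + (4 - 5*0² + 5*0))²/4) = -50*(-3 + (4 - 5*0 + 0))² = -50*(-3 + (4 + 0 + 0))² = -50*(-3 + 4)² = -50*1² = -50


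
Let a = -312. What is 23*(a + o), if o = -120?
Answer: -9936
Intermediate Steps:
23*(a + o) = 23*(-312 - 120) = 23*(-432) = -9936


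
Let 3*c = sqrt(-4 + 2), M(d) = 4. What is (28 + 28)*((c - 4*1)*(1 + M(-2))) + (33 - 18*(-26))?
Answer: -619 + 280*I*sqrt(2)/3 ≈ -619.0 + 131.99*I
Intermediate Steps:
c = I*sqrt(2)/3 (c = sqrt(-4 + 2)/3 = sqrt(-2)/3 = (I*sqrt(2))/3 = I*sqrt(2)/3 ≈ 0.4714*I)
(28 + 28)*((c - 4*1)*(1 + M(-2))) + (33 - 18*(-26)) = (28 + 28)*((I*sqrt(2)/3 - 4*1)*(1 + 4)) + (33 - 18*(-26)) = 56*((I*sqrt(2)/3 - 4)*5) + (33 + 468) = 56*((-4 + I*sqrt(2)/3)*5) + 501 = 56*(-20 + 5*I*sqrt(2)/3) + 501 = (-1120 + 280*I*sqrt(2)/3) + 501 = -619 + 280*I*sqrt(2)/3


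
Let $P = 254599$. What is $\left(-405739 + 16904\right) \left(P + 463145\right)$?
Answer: $-279083988240$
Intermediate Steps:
$\left(-405739 + 16904\right) \left(P + 463145\right) = \left(-405739 + 16904\right) \left(254599 + 463145\right) = \left(-388835\right) 717744 = -279083988240$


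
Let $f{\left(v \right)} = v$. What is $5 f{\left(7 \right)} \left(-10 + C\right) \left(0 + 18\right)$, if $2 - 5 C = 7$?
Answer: $-6930$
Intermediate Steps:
$C = -1$ ($C = \frac{2}{5} - \frac{7}{5} = -1$)
$5 f{\left(7 \right)} \left(-10 + C\right) \left(0 + 18\right) = 5 \cdot 7 \left(-10 - 1\right) \left(0 + 18\right) = 35 \left(\left(-11\right) 18\right) = 35 \left(-198\right) = -6930$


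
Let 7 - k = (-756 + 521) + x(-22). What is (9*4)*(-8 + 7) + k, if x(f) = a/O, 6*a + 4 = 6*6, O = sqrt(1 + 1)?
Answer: 206 - 8*sqrt(2)/3 ≈ 202.23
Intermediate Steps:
O = sqrt(2) ≈ 1.4142
a = 16/3 (a = -2/3 + (6*6)/6 = -2/3 + (1/6)*36 = -2/3 + 6 = 16/3 ≈ 5.3333)
x(f) = 8*sqrt(2)/3 (x(f) = 16/(3*(sqrt(2))) = 16*(sqrt(2)/2)/3 = 8*sqrt(2)/3)
k = 242 - 8*sqrt(2)/3 (k = 7 - ((-756 + 521) + 8*sqrt(2)/3) = 7 - (-235 + 8*sqrt(2)/3) = 7 + (235 - 8*sqrt(2)/3) = 242 - 8*sqrt(2)/3 ≈ 238.23)
(9*4)*(-8 + 7) + k = (9*4)*(-8 + 7) + (242 - 8*sqrt(2)/3) = 36*(-1) + (242 - 8*sqrt(2)/3) = -36 + (242 - 8*sqrt(2)/3) = 206 - 8*sqrt(2)/3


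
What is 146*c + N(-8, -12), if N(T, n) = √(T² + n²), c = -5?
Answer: -730 + 4*√13 ≈ -715.58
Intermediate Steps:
146*c + N(-8, -12) = 146*(-5) + √((-8)² + (-12)²) = -730 + √(64 + 144) = -730 + √208 = -730 + 4*√13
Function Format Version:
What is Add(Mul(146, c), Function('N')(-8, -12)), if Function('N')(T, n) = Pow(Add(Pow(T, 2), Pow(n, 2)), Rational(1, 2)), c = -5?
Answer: Add(-730, Mul(4, Pow(13, Rational(1, 2)))) ≈ -715.58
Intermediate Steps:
Add(Mul(146, c), Function('N')(-8, -12)) = Add(Mul(146, -5), Pow(Add(Pow(-8, 2), Pow(-12, 2)), Rational(1, 2))) = Add(-730, Pow(Add(64, 144), Rational(1, 2))) = Add(-730, Pow(208, Rational(1, 2))) = Add(-730, Mul(4, Pow(13, Rational(1, 2))))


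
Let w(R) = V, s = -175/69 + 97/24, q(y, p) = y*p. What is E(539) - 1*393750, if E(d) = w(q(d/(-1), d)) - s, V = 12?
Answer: -72448069/184 ≈ -3.9374e+5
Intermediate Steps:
q(y, p) = p*y
s = 277/184 (s = -175*1/69 + 97*(1/24) = -175/69 + 97/24 = 277/184 ≈ 1.5054)
w(R) = 12
E(d) = 1931/184 (E(d) = 12 - 1*277/184 = 12 - 277/184 = 1931/184)
E(539) - 1*393750 = 1931/184 - 1*393750 = 1931/184 - 393750 = -72448069/184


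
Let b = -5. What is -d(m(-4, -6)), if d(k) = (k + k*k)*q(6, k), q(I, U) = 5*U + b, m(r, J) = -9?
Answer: 3600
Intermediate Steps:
q(I, U) = -5 + 5*U (q(I, U) = 5*U - 5 = -5 + 5*U)
d(k) = (-5 + 5*k)*(k + k**2) (d(k) = (k + k*k)*(-5 + 5*k) = (k + k**2)*(-5 + 5*k) = (-5 + 5*k)*(k + k**2))
-d(m(-4, -6)) = -5*(-9)*(-1 + (-9)**2) = -5*(-9)*(-1 + 81) = -5*(-9)*80 = -1*(-3600) = 3600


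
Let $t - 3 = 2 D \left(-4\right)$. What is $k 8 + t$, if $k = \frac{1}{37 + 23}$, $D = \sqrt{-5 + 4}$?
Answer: $\frac{47}{15} - 8 i \approx 3.1333 - 8.0 i$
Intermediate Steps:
$D = i$ ($D = \sqrt{-1} = i \approx 1.0 i$)
$k = \frac{1}{60} \approx 0.016667$
$t = 3 - 8 i$ ($t = 3 + 2 i \left(-4\right) = 3 - 8 i \approx 3.0 - 8.0 i$)
$k 8 + t = \frac{1}{60} \cdot 8 + \left(3 - 8 i\right) = \frac{2}{15} + \left(3 - 8 i\right) = \frac{47}{15} - 8 i$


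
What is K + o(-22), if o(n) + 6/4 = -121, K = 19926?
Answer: 39607/2 ≈ 19804.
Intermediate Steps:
o(n) = -245/2 (o(n) = -3/2 - 121 = -245/2)
K + o(-22) = 19926 - 245/2 = 39607/2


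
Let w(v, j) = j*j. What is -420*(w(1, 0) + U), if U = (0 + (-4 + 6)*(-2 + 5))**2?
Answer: -15120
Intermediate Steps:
w(v, j) = j**2
U = 36 (U = (0 + 2*3)**2 = (0 + 6)**2 = 6**2 = 36)
-420*(w(1, 0) + U) = -420*(0**2 + 36) = -420*(0 + 36) = -420*36 = -60*252 = -15120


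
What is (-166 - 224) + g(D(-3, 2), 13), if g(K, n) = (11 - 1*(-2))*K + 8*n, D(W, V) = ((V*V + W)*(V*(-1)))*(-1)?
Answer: -260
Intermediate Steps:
D(W, V) = V*(W + V²) (D(W, V) = ((V² + W)*(-V))*(-1) = ((W + V²)*(-V))*(-1) = -V*(W + V²)*(-1) = V*(W + V²))
g(K, n) = 8*n + 13*K (g(K, n) = (11 + 2)*K + 8*n = 13*K + 8*n = 8*n + 13*K)
(-166 - 224) + g(D(-3, 2), 13) = (-166 - 224) + (8*13 + 13*(2*(-3 + 2²))) = -390 + (104 + 13*(2*(-3 + 4))) = -390 + (104 + 13*(2*1)) = -390 + (104 + 13*2) = -390 + (104 + 26) = -390 + 130 = -260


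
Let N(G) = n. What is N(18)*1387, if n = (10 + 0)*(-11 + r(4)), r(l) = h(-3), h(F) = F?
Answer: -194180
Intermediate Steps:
r(l) = -3
n = -140 (n = (10 + 0)*(-11 - 3) = 10*(-14) = -140)
N(G) = -140
N(18)*1387 = -140*1387 = -194180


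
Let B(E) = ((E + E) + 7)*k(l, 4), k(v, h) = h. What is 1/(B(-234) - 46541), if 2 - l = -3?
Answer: -1/48385 ≈ -2.0668e-5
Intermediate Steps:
l = 5 (l = 2 - 1*(-3) = 2 + 3 = 5)
B(E) = 28 + 8*E (B(E) = ((E + E) + 7)*4 = (2*E + 7)*4 = (7 + 2*E)*4 = 28 + 8*E)
1/(B(-234) - 46541) = 1/((28 + 8*(-234)) - 46541) = 1/((28 - 1872) - 46541) = 1/(-1844 - 46541) = 1/(-48385) = -1/48385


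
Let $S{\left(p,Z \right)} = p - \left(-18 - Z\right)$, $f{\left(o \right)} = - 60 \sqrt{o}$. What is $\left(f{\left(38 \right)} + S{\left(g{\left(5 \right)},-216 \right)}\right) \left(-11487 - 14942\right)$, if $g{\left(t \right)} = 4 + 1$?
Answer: $5100797 + 1585740 \sqrt{38} \approx 1.4876 \cdot 10^{7}$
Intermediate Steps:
$g{\left(t \right)} = 5$
$S{\left(p,Z \right)} = 18 + Z + p$ ($S{\left(p,Z \right)} = p + \left(18 + Z\right) = 18 + Z + p$)
$\left(f{\left(38 \right)} + S{\left(g{\left(5 \right)},-216 \right)}\right) \left(-11487 - 14942\right) = \left(- 60 \sqrt{38} + \left(18 - 216 + 5\right)\right) \left(-11487 - 14942\right) = \left(- 60 \sqrt{38} - 193\right) \left(-26429\right) = \left(-193 - 60 \sqrt{38}\right) \left(-26429\right) = 5100797 + 1585740 \sqrt{38}$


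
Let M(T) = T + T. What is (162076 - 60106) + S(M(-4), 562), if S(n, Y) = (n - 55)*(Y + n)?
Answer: 67068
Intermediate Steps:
M(T) = 2*T
S(n, Y) = (-55 + n)*(Y + n)
(162076 - 60106) + S(M(-4), 562) = (162076 - 60106) + ((2*(-4))² - 55*562 - 110*(-4) + 562*(2*(-4))) = 101970 + ((-8)² - 30910 - 55*(-8) + 562*(-8)) = 101970 + (64 - 30910 + 440 - 4496) = 101970 - 34902 = 67068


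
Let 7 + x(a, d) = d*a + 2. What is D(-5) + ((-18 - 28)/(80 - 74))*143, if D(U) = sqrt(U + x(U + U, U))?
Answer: -3289/3 + 2*sqrt(10) ≈ -1090.0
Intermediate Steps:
x(a, d) = -5 + a*d (x(a, d) = -7 + (d*a + 2) = -7 + (a*d + 2) = -7 + (2 + a*d) = -5 + a*d)
D(U) = sqrt(-5 + U + 2*U**2) (D(U) = sqrt(U + (-5 + (U + U)*U)) = sqrt(U + (-5 + (2*U)*U)) = sqrt(U + (-5 + 2*U**2)) = sqrt(-5 + U + 2*U**2))
D(-5) + ((-18 - 28)/(80 - 74))*143 = sqrt(-5 - 5 + 2*(-5)**2) + ((-18 - 28)/(80 - 74))*143 = sqrt(-5 - 5 + 2*25) - 46/6*143 = sqrt(-5 - 5 + 50) - 46*1/6*143 = sqrt(40) - 23/3*143 = 2*sqrt(10) - 3289/3 = -3289/3 + 2*sqrt(10)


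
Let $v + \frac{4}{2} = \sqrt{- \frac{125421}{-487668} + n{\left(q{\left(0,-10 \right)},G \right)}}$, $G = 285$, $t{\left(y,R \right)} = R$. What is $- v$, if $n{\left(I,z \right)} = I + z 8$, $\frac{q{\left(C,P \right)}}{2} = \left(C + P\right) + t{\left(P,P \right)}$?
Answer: $2 - \frac{\sqrt{14799392750833}}{81278} \approx -45.331$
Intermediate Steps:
$q{\left(C,P \right)} = 2 C + 4 P$ ($q{\left(C,P \right)} = 2 \left(\left(C + P\right) + P\right) = 2 \left(C + 2 P\right) = 2 C + 4 P$)
$n{\left(I,z \right)} = I + 8 z$
$v = -2 + \frac{\sqrt{14799392750833}}{81278}$ ($v = -2 + \sqrt{- \frac{125421}{-487668} + \left(\left(2 \cdot 0 + 4 \left(-10\right)\right) + 8 \cdot 285\right)} = -2 + \sqrt{\left(-125421\right) \left(- \frac{1}{487668}\right) + \left(\left(0 - 40\right) + 2280\right)} = -2 + \sqrt{\frac{41807}{162556} + \left(-40 + 2280\right)} = -2 + \sqrt{\frac{41807}{162556} + 2240} = -2 + \sqrt{\frac{364167247}{162556}} = -2 + \frac{\sqrt{14799392750833}}{81278} \approx 45.331$)
$- v = - (-2 + \frac{\sqrt{14799392750833}}{81278}) = 2 - \frac{\sqrt{14799392750833}}{81278}$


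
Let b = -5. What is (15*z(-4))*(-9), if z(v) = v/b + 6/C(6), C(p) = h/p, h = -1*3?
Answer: 1512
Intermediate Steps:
h = -3
C(p) = -3/p
z(v) = -12 - v/5 (z(v) = v/(-5) + 6/((-3/6)) = v*(-1/5) + 6/((-3*1/6)) = -v/5 + 6/(-1/2) = -v/5 + 6*(-2) = -v/5 - 12 = -12 - v/5)
(15*z(-4))*(-9) = (15*(-12 - 1/5*(-4)))*(-9) = (15*(-12 + 4/5))*(-9) = (15*(-56/5))*(-9) = -168*(-9) = 1512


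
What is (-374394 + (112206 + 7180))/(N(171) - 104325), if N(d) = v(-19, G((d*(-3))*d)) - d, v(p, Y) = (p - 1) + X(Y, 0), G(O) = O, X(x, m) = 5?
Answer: 255008/104511 ≈ 2.4400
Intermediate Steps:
v(p, Y) = 4 + p (v(p, Y) = (p - 1) + 5 = (-1 + p) + 5 = 4 + p)
N(d) = -15 - d (N(d) = (4 - 19) - d = -15 - d)
(-374394 + (112206 + 7180))/(N(171) - 104325) = (-374394 + (112206 + 7180))/((-15 - 1*171) - 104325) = (-374394 + 119386)/((-15 - 171) - 104325) = -255008/(-186 - 104325) = -255008/(-104511) = -255008*(-1/104511) = 255008/104511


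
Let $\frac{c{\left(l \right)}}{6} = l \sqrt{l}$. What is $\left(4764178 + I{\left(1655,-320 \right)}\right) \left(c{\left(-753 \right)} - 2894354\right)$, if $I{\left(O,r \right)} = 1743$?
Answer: $-13794262510034 - 21532431078 i \sqrt{753} \approx -1.3794 \cdot 10^{13} - 5.9087 \cdot 10^{11} i$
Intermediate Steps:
$c{\left(l \right)} = 6 l^{\frac{3}{2}}$ ($c{\left(l \right)} = 6 l \sqrt{l} = 6 l^{\frac{3}{2}}$)
$\left(4764178 + I{\left(1655,-320 \right)}\right) \left(c{\left(-753 \right)} - 2894354\right) = \left(4764178 + 1743\right) \left(6 \left(-753\right)^{\frac{3}{2}} - 2894354\right) = 4765921 \left(6 \left(- 753 i \sqrt{753}\right) - 2894354\right) = 4765921 \left(- 4518 i \sqrt{753} - 2894354\right) = 4765921 \left(-2894354 - 4518 i \sqrt{753}\right) = -13794262510034 - 21532431078 i \sqrt{753}$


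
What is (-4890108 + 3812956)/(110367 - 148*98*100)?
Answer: 1077152/1340033 ≈ 0.80383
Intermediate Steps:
(-4890108 + 3812956)/(110367 - 148*98*100) = -1077152/(110367 - 14504*100) = -1077152/(110367 - 1450400) = -1077152/(-1340033) = -1077152*(-1/1340033) = 1077152/1340033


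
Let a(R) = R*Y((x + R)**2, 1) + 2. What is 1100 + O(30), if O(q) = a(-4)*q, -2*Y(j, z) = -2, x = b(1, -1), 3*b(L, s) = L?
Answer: 1040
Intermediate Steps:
b(L, s) = L/3
x = 1/3 (x = (1/3)*1 = 1/3 ≈ 0.33333)
Y(j, z) = 1 (Y(j, z) = -1/2*(-2) = 1)
a(R) = 2 + R (a(R) = R*1 + 2 = R + 2 = 2 + R)
O(q) = -2*q (O(q) = (2 - 4)*q = -2*q)
1100 + O(30) = 1100 - 2*30 = 1100 - 60 = 1040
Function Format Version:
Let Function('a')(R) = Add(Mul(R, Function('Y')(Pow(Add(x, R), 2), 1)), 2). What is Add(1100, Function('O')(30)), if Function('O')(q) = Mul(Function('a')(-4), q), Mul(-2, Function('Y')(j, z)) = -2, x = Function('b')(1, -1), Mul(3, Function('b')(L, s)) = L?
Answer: 1040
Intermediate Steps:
Function('b')(L, s) = Mul(Rational(1, 3), L)
x = Rational(1, 3) (x = Mul(Rational(1, 3), 1) = Rational(1, 3) ≈ 0.33333)
Function('Y')(j, z) = 1 (Function('Y')(j, z) = Mul(Rational(-1, 2), -2) = 1)
Function('a')(R) = Add(2, R) (Function('a')(R) = Add(Mul(R, 1), 2) = Add(R, 2) = Add(2, R))
Function('O')(q) = Mul(-2, q) (Function('O')(q) = Mul(Add(2, -4), q) = Mul(-2, q))
Add(1100, Function('O')(30)) = Add(1100, Mul(-2, 30)) = Add(1100, -60) = 1040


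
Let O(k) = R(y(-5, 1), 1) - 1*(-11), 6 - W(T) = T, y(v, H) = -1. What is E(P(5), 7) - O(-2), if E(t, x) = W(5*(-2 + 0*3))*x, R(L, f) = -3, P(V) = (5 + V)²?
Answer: 104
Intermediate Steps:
W(T) = 6 - T
O(k) = 8 (O(k) = -3 - 1*(-11) = -3 + 11 = 8)
E(t, x) = 16*x (E(t, x) = (6 - 5*(-2 + 0*3))*x = (6 - 5*(-2 + 0))*x = (6 - 5*(-2))*x = (6 - 1*(-10))*x = (6 + 10)*x = 16*x)
E(P(5), 7) - O(-2) = 16*7 - 1*8 = 112 - 8 = 104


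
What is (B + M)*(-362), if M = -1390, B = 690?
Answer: 253400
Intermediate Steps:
(B + M)*(-362) = (690 - 1390)*(-362) = -700*(-362) = 253400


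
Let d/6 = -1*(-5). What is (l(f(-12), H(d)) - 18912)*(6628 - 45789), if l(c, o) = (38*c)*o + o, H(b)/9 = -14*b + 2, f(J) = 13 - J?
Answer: 140845434414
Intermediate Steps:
d = 30 (d = 6*(-1*(-5)) = 6*5 = 30)
H(b) = 18 - 126*b (H(b) = 9*(-14*b + 2) = 9*(2 - 14*b) = 18 - 126*b)
l(c, o) = o + 38*c*o (l(c, o) = 38*c*o + o = o + 38*c*o)
(l(f(-12), H(d)) - 18912)*(6628 - 45789) = ((18 - 126*30)*(1 + 38*(13 - 1*(-12))) - 18912)*(6628 - 45789) = ((18 - 3780)*(1 + 38*(13 + 12)) - 18912)*(-39161) = (-3762*(1 + 38*25) - 18912)*(-39161) = (-3762*(1 + 950) - 18912)*(-39161) = (-3762*951 - 18912)*(-39161) = (-3577662 - 18912)*(-39161) = -3596574*(-39161) = 140845434414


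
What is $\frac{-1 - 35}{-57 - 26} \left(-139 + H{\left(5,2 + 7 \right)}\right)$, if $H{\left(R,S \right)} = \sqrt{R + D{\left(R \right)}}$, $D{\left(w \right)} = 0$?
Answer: $- \frac{5004}{83} + \frac{36 \sqrt{5}}{83} \approx -59.319$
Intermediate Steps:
$H{\left(R,S \right)} = \sqrt{R}$ ($H{\left(R,S \right)} = \sqrt{R + 0} = \sqrt{R}$)
$\frac{-1 - 35}{-57 - 26} \left(-139 + H{\left(5,2 + 7 \right)}\right) = \frac{-1 - 35}{-57 - 26} \left(-139 + \sqrt{5}\right) = - \frac{36}{-83} \left(-139 + \sqrt{5}\right) = \left(-36\right) \left(- \frac{1}{83}\right) \left(-139 + \sqrt{5}\right) = \frac{36 \left(-139 + \sqrt{5}\right)}{83} = - \frac{5004}{83} + \frac{36 \sqrt{5}}{83}$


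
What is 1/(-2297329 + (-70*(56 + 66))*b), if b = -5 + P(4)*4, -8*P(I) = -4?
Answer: -1/2271709 ≈ -4.4020e-7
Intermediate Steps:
P(I) = 1/2 (P(I) = -1/8*(-4) = 1/2)
b = -3 (b = -5 + (1/2)*4 = -5 + 2 = -3)
1/(-2297329 + (-70*(56 + 66))*b) = 1/(-2297329 - 70*(56 + 66)*(-3)) = 1/(-2297329 - 70*122*(-3)) = 1/(-2297329 - 8540*(-3)) = 1/(-2297329 + 25620) = 1/(-2271709) = -1/2271709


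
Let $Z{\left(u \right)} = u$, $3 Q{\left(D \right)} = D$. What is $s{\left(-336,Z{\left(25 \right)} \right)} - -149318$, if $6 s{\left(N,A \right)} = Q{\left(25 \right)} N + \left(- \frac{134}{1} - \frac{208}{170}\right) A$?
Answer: $\frac{7562683}{51} \approx 1.4829 \cdot 10^{5}$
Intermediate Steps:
$Q{\left(D \right)} = \frac{D}{3}$
$s{\left(N,A \right)} = - \frac{5747 A}{255} + \frac{25 N}{18}$ ($s{\left(N,A \right)} = \frac{\frac{1}{3} \cdot 25 N + \left(- \frac{134}{1} - \frac{208}{170}\right) A}{6} = \frac{\frac{25 N}{3} + \left(\left(-134\right) 1 - \frac{104}{85}\right) A}{6} = \frac{\frac{25 N}{3} + \left(-134 - \frac{104}{85}\right) A}{6} = \frac{\frac{25 N}{3} - \frac{11494 A}{85}}{6} = \frac{- \frac{11494 A}{85} + \frac{25 N}{3}}{6} = - \frac{5747 A}{255} + \frac{25 N}{18}$)
$s{\left(-336,Z{\left(25 \right)} \right)} - -149318 = \left(\left(- \frac{5747}{255}\right) 25 + \frac{25}{18} \left(-336\right)\right) - -149318 = \left(- \frac{28735}{51} - \frac{1400}{3}\right) + 149318 = - \frac{52535}{51} + 149318 = \frac{7562683}{51}$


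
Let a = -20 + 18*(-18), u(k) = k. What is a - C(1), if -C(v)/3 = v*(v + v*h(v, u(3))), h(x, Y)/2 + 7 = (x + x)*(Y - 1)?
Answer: -359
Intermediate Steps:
h(x, Y) = -14 + 4*x*(-1 + Y) (h(x, Y) = -14 + 2*((x + x)*(Y - 1)) = -14 + 2*((2*x)*(-1 + Y)) = -14 + 2*(2*x*(-1 + Y)) = -14 + 4*x*(-1 + Y))
a = -344 (a = -20 - 324 = -344)
C(v) = -3*v*(v + v*(-14 + 8*v)) (C(v) = -3*v*(v + v*(-14 - 4*v + 4*3*v)) = -3*v*(v + v*(-14 - 4*v + 12*v)) = -3*v*(v + v*(-14 + 8*v)))
a - C(1) = -344 - 1**2*(39 - 24*1) = -344 - (39 - 24) = -344 - 15 = -359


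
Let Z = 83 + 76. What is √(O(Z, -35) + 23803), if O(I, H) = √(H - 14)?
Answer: √(23803 + 7*I) ≈ 154.28 + 0.023*I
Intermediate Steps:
Z = 159
O(I, H) = √(-14 + H)
√(O(Z, -35) + 23803) = √(√(-14 - 35) + 23803) = √(√(-49) + 23803) = √(7*I + 23803) = √(23803 + 7*I)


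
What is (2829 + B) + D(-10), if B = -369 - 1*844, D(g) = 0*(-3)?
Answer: 1616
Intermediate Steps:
D(g) = 0
B = -1213 (B = -369 - 844 = -1213)
(2829 + B) + D(-10) = (2829 - 1213) + 0 = 1616 + 0 = 1616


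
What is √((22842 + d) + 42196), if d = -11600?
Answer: √53438 ≈ 231.17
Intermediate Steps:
√((22842 + d) + 42196) = √((22842 - 11600) + 42196) = √(11242 + 42196) = √53438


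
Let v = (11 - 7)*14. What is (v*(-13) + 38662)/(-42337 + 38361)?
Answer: -18967/1988 ≈ -9.5407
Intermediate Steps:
v = 56 (v = 4*14 = 56)
(v*(-13) + 38662)/(-42337 + 38361) = (56*(-13) + 38662)/(-42337 + 38361) = (-728 + 38662)/(-3976) = 37934*(-1/3976) = -18967/1988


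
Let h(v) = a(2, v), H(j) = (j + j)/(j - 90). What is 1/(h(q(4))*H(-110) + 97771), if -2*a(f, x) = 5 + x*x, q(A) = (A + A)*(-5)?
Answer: 4/387553 ≈ 1.0321e-5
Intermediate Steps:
H(j) = 2*j/(-90 + j) (H(j) = (2*j)/(-90 + j) = 2*j/(-90 + j))
q(A) = -10*A (q(A) = (2*A)*(-5) = -10*A)
a(f, x) = -5/2 - x**2/2 (a(f, x) = -(5 + x*x)/2 = -(5 + x**2)/2 = -5/2 - x**2/2)
h(v) = -5/2 - v**2/2
1/(h(q(4))*H(-110) + 97771) = 1/((-5/2 - (-10*4)**2/2)*(2*(-110)/(-90 - 110)) + 97771) = 1/((-5/2 - 1/2*(-40)**2)*(2*(-110)/(-200)) + 97771) = 1/((-5/2 - 1/2*1600)*(2*(-110)*(-1/200)) + 97771) = 1/((-5/2 - 800)*(11/10) + 97771) = 1/(-1605/2*11/10 + 97771) = 1/(-3531/4 + 97771) = 1/(387553/4) = 4/387553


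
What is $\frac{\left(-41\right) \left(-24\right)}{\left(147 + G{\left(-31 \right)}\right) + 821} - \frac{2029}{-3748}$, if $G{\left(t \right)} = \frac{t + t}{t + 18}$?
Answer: $\frac{36801575}{23698604} \approx 1.5529$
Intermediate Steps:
$G{\left(t \right)} = \frac{2 t}{18 + t}$
$\frac{\left(-41\right) \left(-24\right)}{\left(147 + G{\left(-31 \right)}\right) + 821} - \frac{2029}{-3748} = \frac{\left(-41\right) \left(-24\right)}{\left(147 + 2 \left(-31\right) \frac{1}{18 - 31}\right) + 821} - \frac{2029}{-3748} = \frac{984}{\left(147 + 2 \left(-31\right) \frac{1}{-13}\right) + 821} - - \frac{2029}{3748} = \frac{984}{\left(147 + 2 \left(-31\right) \left(- \frac{1}{13}\right)\right) + 821} + \frac{2029}{3748} = \frac{984}{\left(147 + \frac{62}{13}\right) + 821} + \frac{2029}{3748} = \frac{984}{\frac{1973}{13} + 821} + \frac{2029}{3748} = \frac{984}{\frac{12646}{13}} + \frac{2029}{3748} = 984 \cdot \frac{13}{12646} + \frac{2029}{3748} = \frac{6396}{6323} + \frac{2029}{3748} = \frac{36801575}{23698604}$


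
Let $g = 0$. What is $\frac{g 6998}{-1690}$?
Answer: $0$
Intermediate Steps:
$\frac{g 6998}{-1690} = \frac{0 \cdot 6998}{-1690} = 0 \left(- \frac{1}{1690}\right) = 0$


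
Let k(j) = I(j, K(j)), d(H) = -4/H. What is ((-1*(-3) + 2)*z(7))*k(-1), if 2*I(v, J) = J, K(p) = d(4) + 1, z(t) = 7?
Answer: 0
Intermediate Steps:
K(p) = 0 (K(p) = -4/4 + 1 = -4*¼ + 1 = -1 + 1 = 0)
I(v, J) = J/2
k(j) = 0 (k(j) = (½)*0 = 0)
((-1*(-3) + 2)*z(7))*k(-1) = ((-1*(-3) + 2)*7)*0 = ((3 + 2)*7)*0 = (5*7)*0 = 35*0 = 0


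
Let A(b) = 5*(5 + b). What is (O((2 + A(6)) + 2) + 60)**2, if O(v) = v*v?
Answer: 12538681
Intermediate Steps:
A(b) = 25 + 5*b
O(v) = v**2
(O((2 + A(6)) + 2) + 60)**2 = (((2 + (25 + 5*6)) + 2)**2 + 60)**2 = (((2 + (25 + 30)) + 2)**2 + 60)**2 = (((2 + 55) + 2)**2 + 60)**2 = ((57 + 2)**2 + 60)**2 = (59**2 + 60)**2 = (3481 + 60)**2 = 3541**2 = 12538681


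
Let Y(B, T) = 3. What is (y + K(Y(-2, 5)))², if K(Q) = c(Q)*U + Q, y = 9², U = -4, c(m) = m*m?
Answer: 2304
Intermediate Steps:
c(m) = m²
y = 81
K(Q) = Q - 4*Q² (K(Q) = Q²*(-4) + Q = -4*Q² + Q = Q - 4*Q²)
(y + K(Y(-2, 5)))² = (81 + 3*(1 - 4*3))² = (81 + 3*(1 - 12))² = (81 + 3*(-11))² = (81 - 33)² = 48² = 2304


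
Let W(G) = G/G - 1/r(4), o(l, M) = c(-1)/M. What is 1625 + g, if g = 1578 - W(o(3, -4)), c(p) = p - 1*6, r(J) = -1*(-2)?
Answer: 6405/2 ≈ 3202.5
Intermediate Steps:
r(J) = 2
c(p) = -6 + p (c(p) = p - 6 = -6 + p)
o(l, M) = -7/M (o(l, M) = (-6 - 1)/M = -7/M)
W(G) = 1/2 (W(G) = G/G - 1/2 = 1 - 1*1/2 = 1 - 1/2 = 1/2)
g = 3155/2 (g = 1578 - 1*1/2 = 1578 - 1/2 = 3155/2 ≈ 1577.5)
1625 + g = 1625 + 3155/2 = 6405/2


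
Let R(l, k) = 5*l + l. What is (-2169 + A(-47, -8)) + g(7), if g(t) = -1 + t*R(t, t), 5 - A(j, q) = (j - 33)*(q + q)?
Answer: -3151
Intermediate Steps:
R(l, k) = 6*l
A(j, q) = 5 - 2*q*(-33 + j) (A(j, q) = 5 - (j - 33)*(q + q) = 5 - (-33 + j)*2*q = 5 - 2*q*(-33 + j))
g(t) = -1 + 6*t² (g(t) = -1 + t*(6*t) = -1 + 6*t²)
(-2169 + A(-47, -8)) + g(7) = (-2169 + (5 + 66*(-8) - 2*(-47)*(-8))) + (-1 + 6*7²) = (-2169 + (5 - 528 - 752)) + (-1 + 6*49) = (-2169 - 1275) + (-1 + 294) = -3444 + 293 = -3151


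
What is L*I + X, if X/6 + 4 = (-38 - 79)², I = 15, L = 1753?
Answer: 108405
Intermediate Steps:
X = 82110 (X = -24 + 6*(-38 - 79)² = -24 + 6*(-117)² = -24 + 6*13689 = -24 + 82134 = 82110)
L*I + X = 1753*15 + 82110 = 26295 + 82110 = 108405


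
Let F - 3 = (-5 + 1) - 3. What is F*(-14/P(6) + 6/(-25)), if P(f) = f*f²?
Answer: 823/675 ≈ 1.2193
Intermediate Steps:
F = -4 (F = 3 + ((-5 + 1) - 3) = 3 + (-4 - 3) = 3 - 7 = -4)
P(f) = f³
F*(-14/P(6) + 6/(-25)) = -4*(-14/(6³) + 6/(-25)) = -4*(-14/216 + 6*(-1/25)) = -4*(-14*1/216 - 6/25) = -4*(-7/108 - 6/25) = -4*(-823/2700) = 823/675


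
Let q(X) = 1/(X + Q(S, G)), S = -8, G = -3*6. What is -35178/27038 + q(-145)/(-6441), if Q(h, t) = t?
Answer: -1678761688/1290306207 ≈ -1.3011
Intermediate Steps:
G = -18
q(X) = 1/(-18 + X) (q(X) = 1/(X - 18) = 1/(-18 + X))
-35178/27038 + q(-145)/(-6441) = -35178/27038 + 1/(-18 - 145*(-6441)) = -35178*1/27038 - 1/6441/(-163) = -1599/1229 - 1/163*(-1/6441) = -1599/1229 + 1/1049883 = -1678761688/1290306207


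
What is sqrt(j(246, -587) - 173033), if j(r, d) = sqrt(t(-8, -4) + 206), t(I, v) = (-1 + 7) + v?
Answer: sqrt(-173033 + 4*sqrt(13)) ≈ 415.96*I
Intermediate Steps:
t(I, v) = 6 + v
j(r, d) = 4*sqrt(13) (j(r, d) = sqrt((6 - 4) + 206) = sqrt(2 + 206) = sqrt(208) = 4*sqrt(13))
sqrt(j(246, -587) - 173033) = sqrt(4*sqrt(13) - 173033) = sqrt(-173033 + 4*sqrt(13))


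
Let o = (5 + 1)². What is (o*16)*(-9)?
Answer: -5184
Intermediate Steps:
o = 36 (o = 6² = 36)
(o*16)*(-9) = (36*16)*(-9) = 576*(-9) = -5184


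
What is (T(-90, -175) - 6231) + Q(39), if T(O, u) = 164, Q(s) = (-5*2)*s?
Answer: -6457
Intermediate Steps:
Q(s) = -10*s
(T(-90, -175) - 6231) + Q(39) = (164 - 6231) - 10*39 = -6067 - 390 = -6457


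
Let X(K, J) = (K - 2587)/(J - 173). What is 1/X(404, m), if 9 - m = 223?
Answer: 387/2183 ≈ 0.17728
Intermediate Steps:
m = -214 (m = 9 - 1*223 = 9 - 223 = -214)
X(K, J) = (-2587 + K)/(-173 + J)
1/X(404, m) = 1/((-2587 + 404)/(-173 - 214)) = 1/(-2183/(-387)) = 1/(-1/387*(-2183)) = 1/(2183/387) = 387/2183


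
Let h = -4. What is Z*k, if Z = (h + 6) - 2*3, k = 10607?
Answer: -42428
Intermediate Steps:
Z = -4 (Z = (-4 + 6) - 2*3 = 2 - 6 = -4)
Z*k = -4*10607 = -42428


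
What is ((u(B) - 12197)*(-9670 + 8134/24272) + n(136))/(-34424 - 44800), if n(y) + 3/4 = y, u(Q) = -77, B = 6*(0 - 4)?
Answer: -120030705493/80121872 ≈ -1498.1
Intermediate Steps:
B = -24 (B = 6*(-4) = -24)
n(y) = -3/4 + y
((u(B) - 12197)*(-9670 + 8134/24272) + n(136))/(-34424 - 44800) = ((-77 - 12197)*(-9670 + 8134/24272) + (-3/4 + 136))/(-34424 - 44800) = (-12274*(-9670 + 8134*(1/24272)) + 541/4)/(-79224) = (-12274*(-9670 + 4067/12136) + 541/4)*(-1/79224) = (-12274*(-117351053/12136) + 541/4)*(-1/79224) = (720183412261/6068 + 541/4)*(-1/79224) = (360092116479/3034)*(-1/79224) = -120030705493/80121872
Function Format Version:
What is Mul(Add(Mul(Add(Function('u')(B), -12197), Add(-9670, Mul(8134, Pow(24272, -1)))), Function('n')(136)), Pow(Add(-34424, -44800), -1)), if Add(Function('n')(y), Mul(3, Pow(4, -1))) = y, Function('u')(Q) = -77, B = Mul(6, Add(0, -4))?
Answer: Rational(-120030705493, 80121872) ≈ -1498.1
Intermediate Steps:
B = -24 (B = Mul(6, -4) = -24)
Function('n')(y) = Add(Rational(-3, 4), y)
Mul(Add(Mul(Add(Function('u')(B), -12197), Add(-9670, Mul(8134, Pow(24272, -1)))), Function('n')(136)), Pow(Add(-34424, -44800), -1)) = Mul(Add(Mul(Add(-77, -12197), Add(-9670, Mul(8134, Pow(24272, -1)))), Add(Rational(-3, 4), 136)), Pow(Add(-34424, -44800), -1)) = Mul(Add(Mul(-12274, Add(-9670, Mul(8134, Rational(1, 24272)))), Rational(541, 4)), Pow(-79224, -1)) = Mul(Add(Mul(-12274, Add(-9670, Rational(4067, 12136))), Rational(541, 4)), Rational(-1, 79224)) = Mul(Add(Mul(-12274, Rational(-117351053, 12136)), Rational(541, 4)), Rational(-1, 79224)) = Mul(Add(Rational(720183412261, 6068), Rational(541, 4)), Rational(-1, 79224)) = Mul(Rational(360092116479, 3034), Rational(-1, 79224)) = Rational(-120030705493, 80121872)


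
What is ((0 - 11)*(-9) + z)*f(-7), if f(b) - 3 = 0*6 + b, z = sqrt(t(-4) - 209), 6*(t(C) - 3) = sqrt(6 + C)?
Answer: -396 - 2*I*sqrt(7416 - 6*sqrt(2))/3 ≈ -396.0 - 57.378*I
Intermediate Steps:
t(C) = 3 + sqrt(6 + C)/6
z = sqrt(-206 + sqrt(2)/6) (z = sqrt((3 + sqrt(6 - 4)/6) - 209) = sqrt((3 + sqrt(2)/6) - 209) = sqrt(-206 + sqrt(2)/6) ≈ 14.344*I)
f(b) = 3 + b (f(b) = 3 + (0*6 + b) = 3 + (0 + b) = 3 + b)
((0 - 11)*(-9) + z)*f(-7) = ((0 - 11)*(-9) + sqrt(-7416 + 6*sqrt(2))/6)*(3 - 7) = (-11*(-9) + sqrt(-7416 + 6*sqrt(2))/6)*(-4) = (99 + sqrt(-7416 + 6*sqrt(2))/6)*(-4) = -396 - 2*sqrt(-7416 + 6*sqrt(2))/3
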